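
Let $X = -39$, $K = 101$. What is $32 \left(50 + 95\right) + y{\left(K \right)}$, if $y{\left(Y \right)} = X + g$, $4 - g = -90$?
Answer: $4695$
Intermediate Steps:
$g = 94$ ($g = 4 - -90 = 4 + 90 = 94$)
$y{\left(Y \right)} = 55$ ($y{\left(Y \right)} = -39 + 94 = 55$)
$32 \left(50 + 95\right) + y{\left(K \right)} = 32 \left(50 + 95\right) + 55 = 32 \cdot 145 + 55 = 4640 + 55 = 4695$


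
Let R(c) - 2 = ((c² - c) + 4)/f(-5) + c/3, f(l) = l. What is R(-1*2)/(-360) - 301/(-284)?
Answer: 20353/19170 ≈ 1.0617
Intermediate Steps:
R(c) = 6/5 - c²/5 + 8*c/15 (R(c) = 2 + (((c² - c) + 4)/(-5) + c/3) = 2 + ((4 + c² - c)*(-⅕) + c*(⅓)) = 2 + ((-⅘ - c²/5 + c/5) + c/3) = 2 + (-⅘ - c²/5 + 8*c/15) = 6/5 - c²/5 + 8*c/15)
R(-1*2)/(-360) - 301/(-284) = (6/5 - (-1*2)²/5 + 8*(-1*2)/15)/(-360) - 301/(-284) = (6/5 - ⅕*(-2)² + (8/15)*(-2))*(-1/360) - 301*(-1/284) = (6/5 - ⅕*4 - 16/15)*(-1/360) + 301/284 = (6/5 - ⅘ - 16/15)*(-1/360) + 301/284 = -⅔*(-1/360) + 301/284 = 1/540 + 301/284 = 20353/19170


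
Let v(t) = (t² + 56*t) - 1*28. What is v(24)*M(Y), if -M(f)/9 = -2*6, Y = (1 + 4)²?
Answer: 204336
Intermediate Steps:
Y = 25 (Y = 5² = 25)
v(t) = -28 + t² + 56*t (v(t) = (t² + 56*t) - 28 = -28 + t² + 56*t)
M(f) = 108 (M(f) = -(-18)*6 = -9*(-12) = 108)
v(24)*M(Y) = (-28 + 24² + 56*24)*108 = (-28 + 576 + 1344)*108 = 1892*108 = 204336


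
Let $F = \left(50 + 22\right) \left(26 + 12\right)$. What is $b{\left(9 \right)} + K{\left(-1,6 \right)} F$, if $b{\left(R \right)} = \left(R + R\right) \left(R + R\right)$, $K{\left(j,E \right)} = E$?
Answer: $16740$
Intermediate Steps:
$b{\left(R \right)} = 4 R^{2}$ ($b{\left(R \right)} = 2 R 2 R = 4 R^{2}$)
$F = 2736$ ($F = 72 \cdot 38 = 2736$)
$b{\left(9 \right)} + K{\left(-1,6 \right)} F = 4 \cdot 9^{2} + 6 \cdot 2736 = 4 \cdot 81 + 16416 = 324 + 16416 = 16740$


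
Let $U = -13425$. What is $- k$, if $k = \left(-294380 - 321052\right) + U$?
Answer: $628857$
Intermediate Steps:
$k = -628857$ ($k = \left(-294380 - 321052\right) - 13425 = -615432 - 13425 = -628857$)
$- k = \left(-1\right) \left(-628857\right) = 628857$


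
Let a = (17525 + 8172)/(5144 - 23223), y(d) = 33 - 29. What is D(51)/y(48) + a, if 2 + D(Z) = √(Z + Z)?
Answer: -69473/36158 + √102/4 ≈ 0.60350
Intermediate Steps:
D(Z) = -2 + √2*√Z (D(Z) = -2 + √(Z + Z) = -2 + √(2*Z) = -2 + √2*√Z)
y(d) = 4
a = -25697/18079 (a = 25697/(-18079) = 25697*(-1/18079) = -25697/18079 ≈ -1.4214)
D(51)/y(48) + a = (-2 + √2*√51)/4 - 25697/18079 = (-2 + √102)*(¼) - 25697/18079 = (-½ + √102/4) - 25697/18079 = -69473/36158 + √102/4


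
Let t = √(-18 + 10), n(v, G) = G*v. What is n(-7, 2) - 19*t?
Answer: -14 - 38*I*√2 ≈ -14.0 - 53.74*I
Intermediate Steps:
t = 2*I*√2 (t = √(-8) = 2*I*√2 ≈ 2.8284*I)
n(-7, 2) - 19*t = 2*(-7) - 38*I*√2 = -14 - 38*I*√2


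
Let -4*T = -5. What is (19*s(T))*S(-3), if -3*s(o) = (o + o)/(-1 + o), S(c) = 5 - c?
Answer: -1520/3 ≈ -506.67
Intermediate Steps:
T = 5/4 (T = -¼*(-5) = 5/4 ≈ 1.2500)
s(o) = -2*o/(3*(-1 + o)) (s(o) = -(o + o)/(3*(-1 + o)) = -2*o/(3*(-1 + o)))
(19*s(T))*S(-3) = (19*(-2*5/4/(-3 + 3*(5/4))))*(5 - 1*(-3)) = (19*(-2*5/4/(-3 + 15/4)))*(5 + 3) = (19*(-2*5/4/¾))*8 = (19*(-2*5/4*4/3))*8 = (19*(-10/3))*8 = -190/3*8 = -1520/3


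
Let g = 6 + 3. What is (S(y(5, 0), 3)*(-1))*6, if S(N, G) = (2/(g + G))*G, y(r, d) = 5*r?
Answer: -3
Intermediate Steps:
g = 9
S(N, G) = 2*G/(9 + G) (S(N, G) = (2/(9 + G))*G = 2*G/(9 + G))
(S(y(5, 0), 3)*(-1))*6 = ((2*3/(9 + 3))*(-1))*6 = ((2*3/12)*(-1))*6 = ((2*3*(1/12))*(-1))*6 = ((½)*(-1))*6 = -½*6 = -3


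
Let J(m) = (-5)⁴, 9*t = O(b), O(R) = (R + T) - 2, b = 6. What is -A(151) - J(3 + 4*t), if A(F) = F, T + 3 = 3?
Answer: -776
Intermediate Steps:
T = 0 (T = -3 + 3 = 0)
O(R) = -2 + R (O(R) = (R + 0) - 2 = R - 2 = -2 + R)
t = 4/9 (t = (-2 + 6)/9 = (⅑)*4 = 4/9 ≈ 0.44444)
J(m) = 625
-A(151) - J(3 + 4*t) = -1*151 - 1*625 = -151 - 625 = -776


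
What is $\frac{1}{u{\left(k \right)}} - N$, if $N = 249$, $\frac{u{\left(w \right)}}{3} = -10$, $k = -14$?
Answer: $- \frac{7471}{30} \approx -249.03$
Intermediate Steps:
$u{\left(w \right)} = -30$ ($u{\left(w \right)} = 3 \left(-10\right) = -30$)
$\frac{1}{u{\left(k \right)}} - N = \frac{1}{-30} - 249 = - \frac{1}{30} - 249 = - \frac{7471}{30}$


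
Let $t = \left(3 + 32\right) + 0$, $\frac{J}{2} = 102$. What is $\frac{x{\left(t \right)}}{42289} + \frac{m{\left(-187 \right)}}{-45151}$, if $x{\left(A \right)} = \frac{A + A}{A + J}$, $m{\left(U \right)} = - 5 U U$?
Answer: $\frac{1767173989565}{456344362721} \approx 3.8725$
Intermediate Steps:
$J = 204$ ($J = 2 \cdot 102 = 204$)
$t = 35$ ($t = 35 + 0 = 35$)
$m{\left(U \right)} = - 5 U^{2}$
$x{\left(A \right)} = \frac{2 A}{204 + A}$ ($x{\left(A \right)} = \frac{A + A}{A + 204} = \frac{2 A}{204 + A}$)
$\frac{x{\left(t \right)}}{42289} + \frac{m{\left(-187 \right)}}{-45151} = \frac{2 \cdot 35 \frac{1}{204 + 35}}{42289} + \frac{\left(-5\right) \left(-187\right)^{2}}{-45151} = 2 \cdot 35 \cdot \frac{1}{239} \cdot \frac{1}{42289} + \left(-5\right) 34969 \left(- \frac{1}{45151}\right) = 2 \cdot 35 \cdot \frac{1}{239} \cdot \frac{1}{42289} - - \frac{174845}{45151} = \frac{70}{239} \cdot \frac{1}{42289} + \frac{174845}{45151} = \frac{70}{10107071} + \frac{174845}{45151} = \frac{1767173989565}{456344362721}$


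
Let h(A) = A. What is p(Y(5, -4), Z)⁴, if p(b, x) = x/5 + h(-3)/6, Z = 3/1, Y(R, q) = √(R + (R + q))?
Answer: 1/10000 ≈ 0.00010000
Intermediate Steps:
Y(R, q) = √(q + 2*R)
Z = 3 (Z = 3*1 = 3)
p(b, x) = -½ + x/5 (p(b, x) = x/5 - 3/6 = x*(⅕) - 3*⅙ = x/5 - ½ = -½ + x/5)
p(Y(5, -4), Z)⁴ = (-½ + (⅕)*3)⁴ = (-½ + ⅗)⁴ = (⅒)⁴ = 1/10000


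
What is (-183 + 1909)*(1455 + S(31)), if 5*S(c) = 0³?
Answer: 2511330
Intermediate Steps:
S(c) = 0 (S(c) = (⅕)*0³ = (⅕)*0 = 0)
(-183 + 1909)*(1455 + S(31)) = (-183 + 1909)*(1455 + 0) = 1726*1455 = 2511330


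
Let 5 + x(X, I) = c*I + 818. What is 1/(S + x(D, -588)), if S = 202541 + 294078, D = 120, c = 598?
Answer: 1/145808 ≈ 6.8583e-6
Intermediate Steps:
S = 496619
x(X, I) = 813 + 598*I (x(X, I) = -5 + (598*I + 818) = -5 + (818 + 598*I) = 813 + 598*I)
1/(S + x(D, -588)) = 1/(496619 + (813 + 598*(-588))) = 1/(496619 + (813 - 351624)) = 1/(496619 - 350811) = 1/145808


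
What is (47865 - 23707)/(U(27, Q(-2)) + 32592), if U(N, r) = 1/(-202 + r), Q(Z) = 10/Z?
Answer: 5000706/6746543 ≈ 0.74123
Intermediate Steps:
(47865 - 23707)/(U(27, Q(-2)) + 32592) = (47865 - 23707)/(1/(-202 + 10/(-2)) + 32592) = 24158/(1/(-202 + 10*(-1/2)) + 32592) = 24158/(1/(-202 - 5) + 32592) = 24158/(1/(-207) + 32592) = 24158/(-1/207 + 32592) = 24158/(6746543/207) = 24158*(207/6746543) = 5000706/6746543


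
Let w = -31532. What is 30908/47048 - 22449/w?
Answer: 253846451/185439692 ≈ 1.3689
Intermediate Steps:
30908/47048 - 22449/w = 30908/47048 - 22449/(-31532) = 30908*(1/47048) - 22449*(-1/31532) = 7727/11762 + 22449/31532 = 253846451/185439692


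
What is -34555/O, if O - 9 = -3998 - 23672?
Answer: 34555/27661 ≈ 1.2492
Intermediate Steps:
O = -27661 (O = 9 + (-3998 - 23672) = 9 - 27670 = -27661)
-34555/O = -34555/(-27661) = -34555*(-1/27661) = 34555/27661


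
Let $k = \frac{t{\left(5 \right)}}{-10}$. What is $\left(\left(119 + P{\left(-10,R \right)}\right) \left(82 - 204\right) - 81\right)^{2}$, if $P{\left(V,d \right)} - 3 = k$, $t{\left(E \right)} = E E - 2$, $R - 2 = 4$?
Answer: $\frac{5390790084}{25} \approx 2.1563 \cdot 10^{8}$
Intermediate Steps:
$R = 6$ ($R = 2 + 4 = 6$)
$t{\left(E \right)} = -2 + E^{2}$ ($t{\left(E \right)} = E^{2} - 2 = -2 + E^{2}$)
$k = - \frac{23}{10}$ ($k = \frac{-2 + 5^{2}}{-10} = \left(-2 + 25\right) \left(- \frac{1}{10}\right) = 23 \left(- \frac{1}{10}\right) = - \frac{23}{10} \approx -2.3$)
$P{\left(V,d \right)} = \frac{7}{10}$ ($P{\left(V,d \right)} = 3 - \frac{23}{10} = \frac{7}{10}$)
$\left(\left(119 + P{\left(-10,R \right)}\right) \left(82 - 204\right) - 81\right)^{2} = \left(\left(119 + \frac{7}{10}\right) \left(82 - 204\right) - 81\right)^{2} = \left(\frac{1197}{10} \left(-122\right) - 81\right)^{2} = \left(- \frac{73017}{5} - 81\right)^{2} = \left(- \frac{73422}{5}\right)^{2} = \frac{5390790084}{25}$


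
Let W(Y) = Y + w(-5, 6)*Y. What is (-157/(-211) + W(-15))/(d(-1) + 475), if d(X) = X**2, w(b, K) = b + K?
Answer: -6173/100436 ≈ -0.061462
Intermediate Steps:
w(b, K) = K + b
W(Y) = 2*Y (W(Y) = Y + (6 - 5)*Y = Y + 1*Y = Y + Y = 2*Y)
(-157/(-211) + W(-15))/(d(-1) + 475) = (-157/(-211) + 2*(-15))/((-1)**2 + 475) = (-157*(-1/211) - 30)/(1 + 475) = (157/211 - 30)/476 = -6173/211*1/476 = -6173/100436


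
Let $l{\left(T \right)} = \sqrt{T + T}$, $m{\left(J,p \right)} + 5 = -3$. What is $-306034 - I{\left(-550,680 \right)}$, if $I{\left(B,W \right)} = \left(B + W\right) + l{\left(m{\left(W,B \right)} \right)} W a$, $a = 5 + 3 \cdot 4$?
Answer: $-306164 - 46240 i \approx -3.0616 \cdot 10^{5} - 46240.0 i$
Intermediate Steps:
$m{\left(J,p \right)} = -8$ ($m{\left(J,p \right)} = -5 - 3 = -8$)
$l{\left(T \right)} = \sqrt{2} \sqrt{T}$ ($l{\left(T \right)} = \sqrt{2 T} = \sqrt{2} \sqrt{T}$)
$a = 17$ ($a = 5 + 12 = 17$)
$I{\left(B,W \right)} = B + W + 68 i W$ ($I{\left(B,W \right)} = \left(B + W\right) + \sqrt{2} \sqrt{-8} W 17 = \left(B + W\right) + \sqrt{2} \cdot 2 i \sqrt{2} W 17 = \left(B + W\right) + 4 i W 17 = \left(B + W\right) + 68 i W = B + W + 68 i W$)
$-306034 - I{\left(-550,680 \right)} = -306034 - \left(-550 + 680 + 68 i 680\right) = -306034 - \left(-550 + 680 + 46240 i\right) = -306034 - \left(130 + 46240 i\right) = -306164 - 46240 i$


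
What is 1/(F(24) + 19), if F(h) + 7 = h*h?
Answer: 1/588 ≈ 0.0017007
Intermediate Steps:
F(h) = -7 + h² (F(h) = -7 + h*h = -7 + h²)
1/(F(24) + 19) = 1/((-7 + 24²) + 19) = 1/((-7 + 576) + 19) = 1/(569 + 19) = 1/588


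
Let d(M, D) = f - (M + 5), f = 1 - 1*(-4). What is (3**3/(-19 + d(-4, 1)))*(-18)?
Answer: 162/5 ≈ 32.400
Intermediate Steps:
f = 5 (f = 1 + 4 = 5)
d(M, D) = -M (d(M, D) = 5 - (M + 5) = 5 - (5 + M) = 5 + (-5 - M) = -M)
(3**3/(-19 + d(-4, 1)))*(-18) = (3**3/(-19 - 1*(-4)))*(-18) = (27/(-19 + 4))*(-18) = (27/(-15))*(-18) = (27*(-1/15))*(-18) = -9/5*(-18) = 162/5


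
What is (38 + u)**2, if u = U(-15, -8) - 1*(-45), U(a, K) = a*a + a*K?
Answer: 183184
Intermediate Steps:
U(a, K) = a**2 + K*a
u = 390 (u = -15*(-8 - 15) - 1*(-45) = -15*(-23) + 45 = 345 + 45 = 390)
(38 + u)**2 = (38 + 390)**2 = 428**2 = 183184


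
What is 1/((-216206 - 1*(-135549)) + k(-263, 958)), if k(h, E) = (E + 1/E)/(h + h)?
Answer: -503908/40644625321 ≈ -1.2398e-5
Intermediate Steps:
k(h, E) = (E + 1/E)/(2*h) (k(h, E) = (E + 1/E)/((2*h)) = (E + 1/E)*(1/(2*h)) = (E + 1/E)/(2*h))
1/((-216206 - 1*(-135549)) + k(-263, 958)) = 1/((-216206 - 1*(-135549)) + (1/2)*(1 + 958**2)/(958*(-263))) = 1/((-216206 + 135549) + (1/2)*(1/958)*(-1/263)*(1 + 917764)) = 1/(-80657 + (1/2)*(1/958)*(-1/263)*917765) = 1/(-80657 - 917765/503908) = 1/(-40644625321/503908) = -503908/40644625321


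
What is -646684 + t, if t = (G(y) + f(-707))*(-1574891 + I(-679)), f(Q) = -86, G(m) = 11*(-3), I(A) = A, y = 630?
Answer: 186846146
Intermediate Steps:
G(m) = -33
t = 187492830 (t = (-33 - 86)*(-1574891 - 679) = -119*(-1575570) = 187492830)
-646684 + t = -646684 + 187492830 = 186846146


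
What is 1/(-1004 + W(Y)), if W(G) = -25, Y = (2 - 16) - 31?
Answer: -1/1029 ≈ -0.00097182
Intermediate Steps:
Y = -45 (Y = -14 - 31 = -45)
1/(-1004 + W(Y)) = 1/(-1004 - 25) = 1/(-1029) = -1/1029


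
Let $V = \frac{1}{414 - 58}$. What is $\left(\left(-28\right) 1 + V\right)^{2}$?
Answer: $\frac{99341089}{126736} \approx 783.84$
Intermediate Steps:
$V = \frac{1}{356} \approx 0.002809$
$\left(\left(-28\right) 1 + V\right)^{2} = \left(\left(-28\right) 1 + \frac{1}{356}\right)^{2} = \left(-28 + \frac{1}{356}\right)^{2} = \left(- \frac{9967}{356}\right)^{2} = \frac{99341089}{126736}$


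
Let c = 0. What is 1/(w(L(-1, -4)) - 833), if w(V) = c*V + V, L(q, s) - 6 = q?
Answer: -1/828 ≈ -0.0012077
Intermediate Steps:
L(q, s) = 6 + q
w(V) = V (w(V) = 0*V + V = 0 + V = V)
1/(w(L(-1, -4)) - 833) = 1/((6 - 1) - 833) = 1/(5 - 833) = 1/(-828) = -1/828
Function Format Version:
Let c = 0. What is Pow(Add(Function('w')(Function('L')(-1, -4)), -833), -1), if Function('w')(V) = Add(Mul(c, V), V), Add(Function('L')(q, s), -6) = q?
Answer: Rational(-1, 828) ≈ -0.0012077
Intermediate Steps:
Function('L')(q, s) = Add(6, q)
Function('w')(V) = V (Function('w')(V) = Add(Mul(0, V), V) = Add(0, V) = V)
Pow(Add(Function('w')(Function('L')(-1, -4)), -833), -1) = Pow(Add(Add(6, -1), -833), -1) = Pow(Add(5, -833), -1) = Pow(-828, -1) = Rational(-1, 828)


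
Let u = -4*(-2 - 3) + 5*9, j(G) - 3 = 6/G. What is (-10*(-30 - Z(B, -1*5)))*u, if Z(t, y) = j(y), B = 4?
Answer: 20670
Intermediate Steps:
j(G) = 3 + 6/G
Z(t, y) = 3 + 6/y
u = 65 (u = -4*(-5) + 45 = 20 + 45 = 65)
(-10*(-30 - Z(B, -1*5)))*u = -10*(-30 - (3 + 6/((-1*5))))*65 = -10*(-30 - (3 + 6/(-5)))*65 = -10*(-30 - (3 + 6*(-⅕)))*65 = -10*(-30 - (3 - 6/5))*65 = -10*(-30 - 1*9/5)*65 = -10*(-30 - 9/5)*65 = -10*(-159/5)*65 = 318*65 = 20670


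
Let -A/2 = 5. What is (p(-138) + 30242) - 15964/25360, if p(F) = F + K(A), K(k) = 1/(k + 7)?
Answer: 572559767/19020 ≈ 30103.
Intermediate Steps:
A = -10 (A = -2*5 = -10)
K(k) = 1/(7 + k)
p(F) = -⅓ + F (p(F) = F + 1/(7 - 10) = F + 1/(-3) = F - ⅓ = -⅓ + F)
(p(-138) + 30242) - 15964/25360 = ((-⅓ - 138) + 30242) - 15964/25360 = (-415/3 + 30242) - 15964*1/25360 = 90311/3 - 3991/6340 = 572559767/19020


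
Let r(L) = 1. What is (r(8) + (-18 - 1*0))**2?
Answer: 289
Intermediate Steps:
(r(8) + (-18 - 1*0))**2 = (1 + (-18 - 1*0))**2 = (1 + (-18 + 0))**2 = (1 - 18)**2 = (-17)**2 = 289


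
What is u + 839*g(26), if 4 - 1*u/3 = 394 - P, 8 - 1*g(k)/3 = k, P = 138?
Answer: -46062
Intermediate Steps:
g(k) = 24 - 3*k
u = -756 (u = 12 - 3*(394 - 1*138) = 12 - 3*(394 - 138) = 12 - 3*256 = 12 - 768 = -756)
u + 839*g(26) = -756 + 839*(24 - 3*26) = -756 + 839*(24 - 78) = -756 + 839*(-54) = -756 - 45306 = -46062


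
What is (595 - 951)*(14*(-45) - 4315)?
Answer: 1760420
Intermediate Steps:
(595 - 951)*(14*(-45) - 4315) = -356*(-630 - 4315) = -356*(-4945) = 1760420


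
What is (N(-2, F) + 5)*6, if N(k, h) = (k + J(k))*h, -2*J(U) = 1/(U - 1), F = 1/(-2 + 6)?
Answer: 109/4 ≈ 27.250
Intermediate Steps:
F = ¼ (F = 1/4 = ¼ ≈ 0.25000)
J(U) = -1/(2*(-1 + U)) (J(U) = -1/(2*(U - 1)) = -1/(2*(-1 + U)))
N(k, h) = h*(k - 1/(-2 + 2*k)) (N(k, h) = (k - 1/(-2 + 2*k))*h = h*(k - 1/(-2 + 2*k)))
(N(-2, F) + 5)*6 = ((½)*(¼)*(-1 + 2*(-2)*(-1 - 2))/(-1 - 2) + 5)*6 = ((½)*(¼)*(-1 + 2*(-2)*(-3))/(-3) + 5)*6 = ((½)*(¼)*(-⅓)*(-1 + 12) + 5)*6 = ((½)*(¼)*(-⅓)*11 + 5)*6 = (-11/24 + 5)*6 = (109/24)*6 = 109/4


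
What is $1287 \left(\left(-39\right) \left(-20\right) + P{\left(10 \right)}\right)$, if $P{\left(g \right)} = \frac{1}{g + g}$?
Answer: $\frac{20078487}{20} \approx 1.0039 \cdot 10^{6}$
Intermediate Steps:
$P{\left(g \right)} = \frac{1}{2 g}$
$1287 \left(\left(-39\right) \left(-20\right) + P{\left(10 \right)}\right) = 1287 \left(\left(-39\right) \left(-20\right) + \frac{1}{2 \cdot 10}\right) = 1287 \left(780 + \frac{1}{2} \cdot \frac{1}{10}\right) = 1287 \left(780 + \frac{1}{20}\right) = 1287 \cdot \frac{15601}{20} = \frac{20078487}{20}$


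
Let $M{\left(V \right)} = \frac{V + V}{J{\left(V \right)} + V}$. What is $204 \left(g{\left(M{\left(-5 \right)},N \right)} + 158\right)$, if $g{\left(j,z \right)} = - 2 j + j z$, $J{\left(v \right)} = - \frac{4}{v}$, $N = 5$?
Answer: $\frac{235824}{7} \approx 33689.0$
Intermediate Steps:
$M{\left(V \right)} = \frac{2 V}{V - \frac{4}{V}}$ ($M{\left(V \right)} = \frac{V + V}{- \frac{4}{V} + V} = \frac{2 V}{V - \frac{4}{V}}$)
$204 \left(g{\left(M{\left(-5 \right)},N \right)} + 158\right) = 204 \left(\frac{2 \left(-5\right)^{2}}{-4 + \left(-5\right)^{2}} \left(-2 + 5\right) + 158\right) = 204 \left(2 \cdot 25 \frac{1}{-4 + 25} \cdot 3 + 158\right) = 204 \left(2 \cdot 25 \cdot \frac{1}{21} \cdot 3 + 158\right) = 204 \left(\frac{50}{21} \cdot 3 + 158\right) = 204 \left(\frac{50}{7} + 158\right) = 204 \cdot \frac{1156}{7} = \frac{235824}{7}$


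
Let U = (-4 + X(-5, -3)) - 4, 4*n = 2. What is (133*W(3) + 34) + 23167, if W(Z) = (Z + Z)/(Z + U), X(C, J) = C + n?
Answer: 23117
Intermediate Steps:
n = 1/2 (n = (1/4)*2 = 1/2 ≈ 0.50000)
X(C, J) = 1/2 + C (X(C, J) = C + 1/2 = 1/2 + C)
U = -25/2 (U = (-4 + (1/2 - 5)) - 4 = (-4 - 9/2) - 4 = -17/2 - 4 = -25/2 ≈ -12.500)
W(Z) = 2*Z/(-25/2 + Z) (W(Z) = (Z + Z)/(Z - 25/2) = (2*Z)/(-25/2 + Z) = 2*Z/(-25/2 + Z))
(133*W(3) + 34) + 23167 = (133*(4*3/(-25 + 2*3)) + 34) + 23167 = (133*(4*3/(-25 + 6)) + 34) + 23167 = (133*(4*3/(-19)) + 34) + 23167 = (133*(4*3*(-1/19)) + 34) + 23167 = (133*(-12/19) + 34) + 23167 = (-84 + 34) + 23167 = -50 + 23167 = 23117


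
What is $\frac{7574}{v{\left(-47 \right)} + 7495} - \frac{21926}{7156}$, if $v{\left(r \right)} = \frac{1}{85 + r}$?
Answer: $- \frac{2092591657}{1019053758} \approx -2.0535$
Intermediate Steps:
$\frac{7574}{v{\left(-47 \right)} + 7495} - \frac{21926}{7156} = \frac{7574}{\frac{1}{85 - 47} + 7495} - \frac{21926}{7156} = \frac{7574}{\frac{1}{38} + 7495} - \frac{10963}{3578} = \frac{7574}{\frac{284811}{38}} - \frac{10963}{3578} = 7574 \cdot \frac{38}{284811} - \frac{10963}{3578} = \frac{287812}{284811} - \frac{10963}{3578} = - \frac{2092591657}{1019053758}$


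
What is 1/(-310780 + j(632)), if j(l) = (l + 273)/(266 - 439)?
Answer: -173/53765845 ≈ -3.2177e-6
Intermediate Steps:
j(l) = -273/173 - l/173 (j(l) = (273 + l)/(-173) = (273 + l)*(-1/173) = -273/173 - l/173)
1/(-310780 + j(632)) = 1/(-310780 + (-273/173 - 1/173*632)) = 1/(-310780 + (-273/173 - 632/173)) = 1/(-310780 - 905/173) = 1/(-53765845/173) = -173/53765845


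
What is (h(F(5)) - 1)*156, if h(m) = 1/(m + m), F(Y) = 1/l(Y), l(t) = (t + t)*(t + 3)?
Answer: 6084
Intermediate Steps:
l(t) = 2*t*(3 + t) (l(t) = (2*t)*(3 + t) = 2*t*(3 + t))
F(Y) = 1/(2*Y*(3 + Y))
h(m) = 1/(2*m)
(h(F(5)) - 1)*156 = (1/(2*(((½)/(5*(3 + 5))))) - 1)*156 = (1/(2*(((½)*(⅕)/8))) - 1)*156 = (1/(2*(((½)*(⅕)*(⅛)))) - 1)*156 = (1/(2*(1/80)) - 1)*156 = ((½)*80 - 1)*156 = (40 - 1)*156 = 39*156 = 6084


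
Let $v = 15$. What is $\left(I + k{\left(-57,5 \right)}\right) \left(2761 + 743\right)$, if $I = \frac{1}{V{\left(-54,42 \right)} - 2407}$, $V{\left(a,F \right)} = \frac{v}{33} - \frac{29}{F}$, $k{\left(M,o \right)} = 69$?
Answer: $\frac{268887867120}{1112143} \approx 2.4177 \cdot 10^{5}$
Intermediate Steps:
$V{\left(a,F \right)} = \frac{5}{11} - \frac{29}{F}$ ($V{\left(a,F \right)} = \frac{15}{33} - \frac{29}{F} = 15 \cdot \frac{1}{33} - \frac{29}{F} = \frac{5}{11} - \frac{29}{F}$)
$I = - \frac{462}{1112143}$ ($I = \frac{1}{\left(\frac{5}{11} - \frac{29}{42}\right) - 2407} = \frac{1}{- \frac{109}{462} - 2407} = \frac{1}{- \frac{1112143}{462}} = - \frac{462}{1112143} \approx -0.00041541$)
$\left(I + k{\left(-57,5 \right)}\right) \left(2761 + 743\right) = \left(- \frac{462}{1112143} + 69\right) \left(2761 + 743\right) = \frac{76737405}{1112143} \cdot 3504 = \frac{268887867120}{1112143}$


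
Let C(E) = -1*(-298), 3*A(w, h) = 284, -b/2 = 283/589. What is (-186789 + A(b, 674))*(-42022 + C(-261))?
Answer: 7789634364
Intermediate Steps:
b = -566/589 ≈ -0.96095
A(w, h) = 284/3 (A(w, h) = (⅓)*284 = 284/3)
C(E) = 298
(-186789 + A(b, 674))*(-42022 + C(-261)) = (-186789 + 284/3)*(-42022 + 298) = -560083/3*(-41724) = 7789634364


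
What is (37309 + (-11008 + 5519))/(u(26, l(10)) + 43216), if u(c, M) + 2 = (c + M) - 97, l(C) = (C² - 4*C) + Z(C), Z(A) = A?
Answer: 31820/43213 ≈ 0.73635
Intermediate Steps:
l(C) = C² - 3*C (l(C) = (C² - 4*C) + C = C² - 3*C)
u(c, M) = -99 + M + c (u(c, M) = -2 + ((c + M) - 97) = -2 + ((M + c) - 97) = -2 + (-97 + M + c) = -99 + M + c)
(37309 + (-11008 + 5519))/(u(26, l(10)) + 43216) = (37309 + (-11008 + 5519))/((-99 + 10*(-3 + 10) + 26) + 43216) = (37309 - 5489)/((-99 + 10*7 + 26) + 43216) = 31820/((-99 + 70 + 26) + 43216) = 31820/(-3 + 43216) = 31820/43213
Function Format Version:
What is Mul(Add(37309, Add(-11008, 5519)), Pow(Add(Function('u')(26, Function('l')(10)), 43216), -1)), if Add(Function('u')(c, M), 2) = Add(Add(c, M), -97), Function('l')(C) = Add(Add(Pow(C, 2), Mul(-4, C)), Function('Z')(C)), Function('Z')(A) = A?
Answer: Rational(31820, 43213) ≈ 0.73635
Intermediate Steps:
Function('l')(C) = Add(Pow(C, 2), Mul(-3, C)) (Function('l')(C) = Add(Add(Pow(C, 2), Mul(-4, C)), C) = Add(Pow(C, 2), Mul(-3, C)))
Function('u')(c, M) = Add(-99, M, c) (Function('u')(c, M) = Add(-2, Add(Add(c, M), -97)) = Add(-2, Add(Add(M, c), -97)) = Add(-2, Add(-97, M, c)) = Add(-99, M, c))
Mul(Add(37309, Add(-11008, 5519)), Pow(Add(Function('u')(26, Function('l')(10)), 43216), -1)) = Mul(Add(37309, Add(-11008, 5519)), Pow(Add(Add(-99, Mul(10, Add(-3, 10)), 26), 43216), -1)) = Mul(Add(37309, -5489), Pow(Add(Add(-99, Mul(10, 7), 26), 43216), -1)) = Mul(31820, Pow(Add(Add(-99, 70, 26), 43216), -1)) = Mul(31820, Pow(Add(-3, 43216), -1)) = Mul(31820, Pow(43213, -1)) = Mul(31820, Rational(1, 43213)) = Rational(31820, 43213)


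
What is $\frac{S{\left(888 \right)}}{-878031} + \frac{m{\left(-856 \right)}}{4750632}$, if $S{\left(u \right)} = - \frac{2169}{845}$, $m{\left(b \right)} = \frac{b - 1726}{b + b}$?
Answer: $\frac{1086463004377}{335234883379556160} \approx 3.2409 \cdot 10^{-6}$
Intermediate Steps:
$m{\left(b \right)} = \frac{-1726 + b}{2 b}$
$S{\left(u \right)} = - \frac{2169}{845}$ ($S{\left(u \right)} = \left(-2169\right) \frac{1}{845} = - \frac{2169}{845}$)
$\frac{S{\left(888 \right)}}{-878031} + \frac{m{\left(-856 \right)}}{4750632} = - \frac{2169}{845 \left(-878031\right)} + \frac{\frac{1}{2} \frac{1}{-856} \left(-1726 - 856\right)}{4750632} = \left(- \frac{2169}{845}\right) \left(- \frac{1}{878031}\right) + \frac{1}{2} \left(- \frac{1}{856}\right) \left(-2582\right) \frac{1}{4750632} = \frac{241}{82437355} + \frac{1291}{856} \cdot \frac{1}{4750632} = \frac{241}{82437355} + \frac{1291}{4066540992} = \frac{1086463004377}{335234883379556160}$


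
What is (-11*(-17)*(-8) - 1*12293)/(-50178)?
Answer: 13789/50178 ≈ 0.27480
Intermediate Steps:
(-11*(-17)*(-8) - 1*12293)/(-50178) = (187*(-8) - 12293)*(-1/50178) = (-1496 - 12293)*(-1/50178) = -13789*(-1/50178) = 13789/50178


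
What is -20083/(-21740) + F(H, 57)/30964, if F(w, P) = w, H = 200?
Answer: 156549503/168289340 ≈ 0.93024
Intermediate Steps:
-20083/(-21740) + F(H, 57)/30964 = -20083/(-21740) + 200/30964 = -20083*(-1/21740) + 200*(1/30964) = 20083/21740 + 50/7741 = 156549503/168289340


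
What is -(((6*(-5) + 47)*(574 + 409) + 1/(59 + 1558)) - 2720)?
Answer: -22623448/1617 ≈ -13991.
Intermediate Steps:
-(((6*(-5) + 47)*(574 + 409) + 1/(59 + 1558)) - 2720) = -(((-30 + 47)*983 + 1/1617) - 2720) = -((17*983 + 1/1617) - 2720) = -((16711 + 1/1617) - 2720) = -(27021688/1617 - 2720) = -1*22623448/1617 = -22623448/1617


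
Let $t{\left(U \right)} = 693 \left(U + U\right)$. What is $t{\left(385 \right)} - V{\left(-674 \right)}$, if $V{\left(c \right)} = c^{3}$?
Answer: $306715634$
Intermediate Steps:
$t{\left(U \right)} = 1386 U$ ($t{\left(U \right)} = 693 \cdot 2 U = 1386 U$)
$t{\left(385 \right)} - V{\left(-674 \right)} = 1386 \cdot 385 - \left(-674\right)^{3} = 533610 - -306182024 = 533610 + 306182024 = 306715634$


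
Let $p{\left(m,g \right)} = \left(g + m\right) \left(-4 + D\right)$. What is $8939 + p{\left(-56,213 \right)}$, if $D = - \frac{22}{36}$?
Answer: $\frac{147871}{18} \approx 8215.1$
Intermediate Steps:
$D = - \frac{11}{18}$ ($D = \left(-22\right) \frac{1}{36} = - \frac{11}{18} \approx -0.61111$)
$p{\left(m,g \right)} = - \frac{83 g}{18} - \frac{83 m}{18}$ ($p{\left(m,g \right)} = \left(g + m\right) \left(-4 - \frac{11}{18}\right) = \left(g + m\right) \left(- \frac{83}{18}\right) = - \frac{83 g}{18} - \frac{83 m}{18}$)
$8939 + p{\left(-56,213 \right)} = 8939 - \frac{13031}{18} = \frac{147871}{18}$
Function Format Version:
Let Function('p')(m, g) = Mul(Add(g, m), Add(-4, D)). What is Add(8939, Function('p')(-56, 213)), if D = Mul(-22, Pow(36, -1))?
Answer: Rational(147871, 18) ≈ 8215.1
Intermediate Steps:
D = Rational(-11, 18) (D = Mul(-22, Rational(1, 36)) = Rational(-11, 18) ≈ -0.61111)
Function('p')(m, g) = Add(Mul(Rational(-83, 18), g), Mul(Rational(-83, 18), m)) (Function('p')(m, g) = Mul(Add(g, m), Add(-4, Rational(-11, 18))) = Mul(Add(g, m), Rational(-83, 18)) = Add(Mul(Rational(-83, 18), g), Mul(Rational(-83, 18), m)))
Add(8939, Function('p')(-56, 213)) = Add(8939, Add(Mul(Rational(-83, 18), 213), Mul(Rational(-83, 18), -56))) = Add(8939, Add(Rational(-5893, 6), Rational(2324, 9))) = Add(8939, Rational(-13031, 18)) = Rational(147871, 18)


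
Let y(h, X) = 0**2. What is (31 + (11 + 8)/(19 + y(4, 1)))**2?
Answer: 1024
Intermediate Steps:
y(h, X) = 0
(31 + (11 + 8)/(19 + y(4, 1)))**2 = (31 + (11 + 8)/(19 + 0))**2 = (31 + 19/19)**2 = (31 + 19*(1/19))**2 = (31 + 1)**2 = 32**2 = 1024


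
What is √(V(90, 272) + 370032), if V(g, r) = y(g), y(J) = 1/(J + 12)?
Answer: √3849813030/102 ≈ 608.30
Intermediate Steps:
y(J) = 1/(12 + J)
V(g, r) = 1/(12 + g)
√(V(90, 272) + 370032) = √(1/(12 + 90) + 370032) = √(1/102 + 370032) = √(37743265/102) = √3849813030/102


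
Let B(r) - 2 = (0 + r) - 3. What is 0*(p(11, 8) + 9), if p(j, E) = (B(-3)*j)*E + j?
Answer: 0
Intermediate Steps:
B(r) = -1 + r (B(r) = 2 + ((0 + r) - 3) = 2 + (r - 3) = 2 + (-3 + r) = -1 + r)
p(j, E) = j - 4*E*j (p(j, E) = ((-1 - 3)*j)*E + j = (-4*j)*E + j = -4*E*j + j = j - 4*E*j)
0*(p(11, 8) + 9) = 0*(11*(1 - 4*8) + 9) = 0*(11*(1 - 32) + 9) = 0*(11*(-31) + 9) = 0*(-341 + 9) = 0*(-332) = 0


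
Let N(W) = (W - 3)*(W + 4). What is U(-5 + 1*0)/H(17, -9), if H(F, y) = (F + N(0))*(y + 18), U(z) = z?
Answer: -1/9 ≈ -0.11111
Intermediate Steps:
N(W) = (-3 + W)*(4 + W)
H(F, y) = (-12 + F)*(18 + y) (H(F, y) = (F + (-12 + 0 + 0**2))*(y + 18) = (F + (-12 + 0 + 0))*(18 + y) = (F - 12)*(18 + y) = (-12 + F)*(18 + y))
U(-5 + 1*0)/H(17, -9) = (-5 + 1*0)/(-216 - 12*(-9) + 18*17 + 17*(-9)) = (-5 + 0)/(-216 + 108 + 306 - 153) = -5/45 = -5*1/45 = -1/9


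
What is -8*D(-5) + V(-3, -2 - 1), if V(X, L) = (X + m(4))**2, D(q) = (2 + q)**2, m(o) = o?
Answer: -71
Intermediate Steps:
V(X, L) = (4 + X)**2 (V(X, L) = (X + 4)**2 = (4 + X)**2)
-8*D(-5) + V(-3, -2 - 1) = -8*(2 - 5)**2 + (4 - 3)**2 = -8*(-3)**2 + 1**2 = -8*9 + 1 = -72 + 1 = -71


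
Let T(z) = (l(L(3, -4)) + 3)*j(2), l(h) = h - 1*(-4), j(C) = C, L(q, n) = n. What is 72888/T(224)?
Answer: 12148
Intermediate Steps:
l(h) = 4 + h (l(h) = h + 4 = 4 + h)
T(z) = 6 (T(z) = ((4 - 4) + 3)*2 = (0 + 3)*2 = 3*2 = 6)
72888/T(224) = 72888/6 = 72888*(⅙) = 12148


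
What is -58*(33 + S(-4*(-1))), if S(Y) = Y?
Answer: -2146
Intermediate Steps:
-58*(33 + S(-4*(-1))) = -58*(33 - 4*(-1)) = -58*(33 + 4) = -58*37 = -2146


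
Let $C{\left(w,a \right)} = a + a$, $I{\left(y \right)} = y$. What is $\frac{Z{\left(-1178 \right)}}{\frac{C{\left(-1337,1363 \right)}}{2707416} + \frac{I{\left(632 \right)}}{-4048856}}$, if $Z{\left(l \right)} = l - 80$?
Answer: $- \frac{861882337203048}{582880909} \approx -1.4787 \cdot 10^{6}$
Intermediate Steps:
$Z{\left(l \right)} = -80 + l$
$C{\left(w,a \right)} = 2 a$
$\frac{Z{\left(-1178 \right)}}{\frac{C{\left(-1337,1363 \right)}}{2707416} + \frac{I{\left(632 \right)}}{-4048856}} = \frac{-80 - 1178}{\frac{2 \cdot 1363}{2707416} + \frac{632}{-4048856}} = - \frac{1258}{2726 \cdot \frac{1}{2707416} + 632 \left(- \frac{1}{4048856}\right)} = - \frac{1258}{\frac{1363}{1353708} - \frac{79}{506107}} = - \frac{1258}{\frac{582880909}{685121094756}} = \left(-1258\right) \frac{685121094756}{582880909} = - \frac{861882337203048}{582880909}$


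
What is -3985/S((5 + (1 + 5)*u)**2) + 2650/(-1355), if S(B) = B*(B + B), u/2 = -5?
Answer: -1940148487/991927750 ≈ -1.9559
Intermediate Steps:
u = -10 (u = 2*(-5) = -10)
S(B) = 2*B**2 (S(B) = B*(2*B) = 2*B**2)
-3985/S((5 + (1 + 5)*u)**2) + 2650/(-1355) = -3985*1/(2*(5 + (1 + 5)*(-10))**4) + 2650/(-1355) = -3985*1/(2*(5 + 6*(-10))**4) + 2650*(-1/1355) = -3985*1/(2*(5 - 60)**4) - 530/271 = -3985/(2*((-55)**2)**2) - 530/271 = -3985/(2*3025**2) - 530/271 = -3985/(2*9150625) - 530/271 = -3985/18301250 - 530/271 = -3985*1/18301250 - 530/271 = -797/3660250 - 530/271 = -1940148487/991927750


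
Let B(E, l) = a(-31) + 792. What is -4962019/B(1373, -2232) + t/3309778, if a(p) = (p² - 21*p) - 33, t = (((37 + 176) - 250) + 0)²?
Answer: -16423178075883/7847483638 ≈ -2092.8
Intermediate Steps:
t = 1369 (t = ((213 - 250) + 0)² = (-37 + 0)² = (-37)² = 1369)
a(p) = -33 + p² - 21*p
B(E, l) = 2371 (B(E, l) = (-33 + (-31)² - 21*(-31)) + 792 = (-33 + 961 + 651) + 792 = 1579 + 792 = 2371)
-4962019/B(1373, -2232) + t/3309778 = -4962019/2371 + 1369/3309778 = -16423178075883/7847483638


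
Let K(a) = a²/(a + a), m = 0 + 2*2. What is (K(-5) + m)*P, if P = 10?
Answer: 15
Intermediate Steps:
m = 4 (m = 0 + 4 = 4)
K(a) = a/2 (K(a) = a²/((2*a)) = (1/(2*a))*a² = a/2)
(K(-5) + m)*P = ((½)*(-5) + 4)*10 = (-5/2 + 4)*10 = (3/2)*10 = 15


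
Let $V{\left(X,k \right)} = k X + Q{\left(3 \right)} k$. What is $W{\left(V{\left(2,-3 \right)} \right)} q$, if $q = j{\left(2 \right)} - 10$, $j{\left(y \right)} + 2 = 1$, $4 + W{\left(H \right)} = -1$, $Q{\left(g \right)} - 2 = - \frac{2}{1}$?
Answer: $55$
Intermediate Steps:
$Q{\left(g \right)} = 0$ ($Q{\left(g \right)} = 2 - \frac{2}{1} = 2 - 2 = 0$)
$V{\left(X,k \right)} = X k$ ($V{\left(X,k \right)} = k X + 0 k = X k + 0 = X k$)
$W{\left(H \right)} = -5$ ($W{\left(H \right)} = -4 - 1 = -5$)
$j{\left(y \right)} = -1$ ($j{\left(y \right)} = -2 + 1 = -1$)
$q = -11$ ($q = -1 - 10 = -11$)
$W{\left(V{\left(2,-3 \right)} \right)} q = \left(-5\right) \left(-11\right) = 55$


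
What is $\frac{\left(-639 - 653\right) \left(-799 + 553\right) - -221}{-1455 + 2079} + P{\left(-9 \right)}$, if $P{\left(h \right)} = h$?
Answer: $\frac{312437}{624} \approx 500.7$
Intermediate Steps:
$\frac{\left(-639 - 653\right) \left(-799 + 553\right) - -221}{-1455 + 2079} + P{\left(-9 \right)} = \frac{\left(-639 - 653\right) \left(-799 + 553\right) - -221}{-1455 + 2079} - 9 = \frac{\left(-1292\right) \left(-246\right) + \left(224 - 3\right)}{624} - 9 = \left(317832 + 221\right) \frac{1}{624} - 9 = 318053 \cdot \frac{1}{624} - 9 = \frac{318053}{624} - 9 = \frac{312437}{624}$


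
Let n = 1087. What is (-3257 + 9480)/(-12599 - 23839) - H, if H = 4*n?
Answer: -158438647/36438 ≈ -4348.2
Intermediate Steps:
H = 4348 (H = 4*1087 = 4348)
(-3257 + 9480)/(-12599 - 23839) - H = (-3257 + 9480)/(-12599 - 23839) - 1*4348 = 6223/(-36438) - 4348 = 6223*(-1/36438) - 4348 = -6223/36438 - 4348 = -158438647/36438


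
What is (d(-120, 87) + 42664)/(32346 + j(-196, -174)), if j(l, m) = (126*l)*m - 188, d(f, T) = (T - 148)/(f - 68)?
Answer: 8020893/813901256 ≈ 0.0098549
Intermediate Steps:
d(f, T) = (-148 + T)/(-68 + f)
j(l, m) = -188 + 126*l*m (j(l, m) = 126*l*m - 188 = -188 + 126*l*m)
(d(-120, 87) + 42664)/(32346 + j(-196, -174)) = ((-148 + 87)/(-68 - 120) + 42664)/(32346 + (-188 + 126*(-196)*(-174))) = (-61/(-188) + 42664)/(32346 + (-188 + 4297104)) = (-1/188*(-61) + 42664)/(32346 + 4296916) = (61/188 + 42664)/4329262 = (8020893/188)*(1/4329262) = 8020893/813901256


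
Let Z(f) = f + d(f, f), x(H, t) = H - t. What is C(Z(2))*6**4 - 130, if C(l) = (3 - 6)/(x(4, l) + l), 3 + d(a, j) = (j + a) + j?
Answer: -1102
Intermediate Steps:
d(a, j) = -3 + a + 2*j (d(a, j) = -3 + ((j + a) + j) = -3 + ((a + j) + j) = -3 + (a + 2*j) = -3 + a + 2*j)
Z(f) = -3 + 4*f (Z(f) = f + (-3 + f + 2*f) = f + (-3 + 3*f) = -3 + 4*f)
C(l) = -3/4 (C(l) = (3 - 6)/((4 - l) + l) = -3/4)
C(Z(2))*6**4 - 130 = -3/4*6**4 - 130 = -3/4*1296 - 130 = -972 - 130 = -1102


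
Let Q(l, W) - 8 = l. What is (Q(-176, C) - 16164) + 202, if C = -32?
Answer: -16130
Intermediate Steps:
Q(l, W) = 8 + l
(Q(-176, C) - 16164) + 202 = ((8 - 176) - 16164) + 202 = (-168 - 16164) + 202 = -16332 + 202 = -16130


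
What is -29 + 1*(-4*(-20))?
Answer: 51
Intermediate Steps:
-29 + 1*(-4*(-20)) = -29 + 1*80 = -29 + 80 = 51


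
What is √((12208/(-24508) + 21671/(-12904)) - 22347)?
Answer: 3*I*√3880641411798149878/39531404 ≈ 149.5*I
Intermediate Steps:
√((12208/(-24508) + 21671/(-12904)) - 22347) = √((12208*(-1/24508) + 21671*(-1/12904)) - 22347) = √((-3052/6127 - 21671/12904) - 22347) = √(-172161225/79062808 - 22347) = √(-1766988731601/79062808) = 3*I*√3880641411798149878/39531404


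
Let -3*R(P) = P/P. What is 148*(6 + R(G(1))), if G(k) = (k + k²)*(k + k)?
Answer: 2516/3 ≈ 838.67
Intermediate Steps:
G(k) = 2*k*(k + k²) (G(k) = (k + k²)*(2*k) = 2*k*(k + k²))
R(P) = -⅓ (R(P) = -P/(3*P) = -⅓*1 = -⅓)
148*(6 + R(G(1))) = 148*(6 - ⅓) = 148*(17/3) = 2516/3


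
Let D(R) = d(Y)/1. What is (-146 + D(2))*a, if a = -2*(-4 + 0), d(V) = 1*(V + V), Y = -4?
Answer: -1232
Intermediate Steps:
d(V) = 2*V (d(V) = 1*(2*V) = 2*V)
a = 8 (a = -2*(-4) = 8)
D(R) = -8 (D(R) = (2*(-4))/1 = -8*1 = -8)
(-146 + D(2))*a = (-146 - 8)*8 = -154*8 = -1232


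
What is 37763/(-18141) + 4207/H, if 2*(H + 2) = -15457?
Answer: -736492117/280478001 ≈ -2.6258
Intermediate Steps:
H = -15461/2 (H = -2 + (½)*(-15457) = -2 - 15457/2 = -15461/2 ≈ -7730.5)
37763/(-18141) + 4207/H = 37763/(-18141) + 4207/(-15461/2) = 37763*(-1/18141) + 4207*(-2/15461) = -37763/18141 - 8414/15461 = -736492117/280478001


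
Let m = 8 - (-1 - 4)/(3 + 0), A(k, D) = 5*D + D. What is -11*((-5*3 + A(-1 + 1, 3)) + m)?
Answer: -418/3 ≈ -139.33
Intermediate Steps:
A(k, D) = 6*D
m = 29/3 (m = 8 - (-5)/3 = 8 - 1*(-5/3) = 8 + 5/3 = 29/3 ≈ 9.6667)
-11*((-5*3 + A(-1 + 1, 3)) + m) = -11*((-5*3 + 6*3) + 29/3) = -11*((-15 + 18) + 29/3) = -11*(3 + 29/3) = -11*38/3 = -418/3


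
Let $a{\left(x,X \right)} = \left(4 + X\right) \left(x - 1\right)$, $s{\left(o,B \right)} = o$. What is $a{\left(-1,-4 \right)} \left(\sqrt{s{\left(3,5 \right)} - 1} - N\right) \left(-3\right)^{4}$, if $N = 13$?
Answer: $0$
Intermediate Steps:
$a{\left(x,X \right)} = \left(-1 + x\right) \left(4 + X\right)$ ($a{\left(x,X \right)} = \left(4 + X\right) \left(-1 + x\right) = \left(-1 + x\right) \left(4 + X\right)$)
$a{\left(-1,-4 \right)} \left(\sqrt{s{\left(3,5 \right)} - 1} - N\right) \left(-3\right)^{4} = \left(-4 - -4 + 4 \left(-1\right) - -4\right) \left(\sqrt{3 - 1} - 13\right) \left(-3\right)^{4} = \left(-4 + 4 - 4 + 4\right) \left(\sqrt{2} - 13\right) 81 = 0 \left(-13 + \sqrt{2}\right) 81 = 0 \cdot 81 = 0$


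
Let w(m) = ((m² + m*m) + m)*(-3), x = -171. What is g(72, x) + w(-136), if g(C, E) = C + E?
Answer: -110667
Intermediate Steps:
w(m) = -6*m² - 3*m (w(m) = ((m² + m²) + m)*(-3) = (2*m² + m)*(-3) = (m + 2*m²)*(-3) = -6*m² - 3*m)
g(72, x) + w(-136) = (72 - 171) - 3*(-136)*(1 + 2*(-136)) = -99 - 3*(-136)*(1 - 272) = -99 - 3*(-136)*(-271) = -99 - 110568 = -110667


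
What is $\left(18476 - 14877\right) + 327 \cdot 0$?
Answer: $3599$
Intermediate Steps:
$\left(18476 - 14877\right) + 327 \cdot 0 = 3599 + 0 = 3599$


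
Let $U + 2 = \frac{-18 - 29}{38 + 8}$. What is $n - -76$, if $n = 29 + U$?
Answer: $\frac{4691}{46} \approx 101.98$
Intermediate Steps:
$U = - \frac{139}{46}$ ($U = -2 + \frac{-18 - 29}{38 + 8} = -2 - \frac{47}{46} = - \frac{139}{46} \approx -3.0217$)
$n = \frac{1195}{46}$ ($n = 29 - \frac{139}{46} = \frac{1195}{46} \approx 25.978$)
$n - -76 = \frac{1195}{46} - -76 = \frac{1195}{46} + 76 = \frac{4691}{46}$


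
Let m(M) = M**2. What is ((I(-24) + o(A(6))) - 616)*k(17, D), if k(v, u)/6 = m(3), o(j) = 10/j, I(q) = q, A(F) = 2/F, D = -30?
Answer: -32940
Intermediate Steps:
k(v, u) = 54 (k(v, u) = 6*3**2 = 6*9 = 54)
((I(-24) + o(A(6))) - 616)*k(17, D) = ((-24 + 10/((2/6))) - 616)*54 = ((-24 + 10/((2*(1/6)))) - 616)*54 = ((-24 + 10/(1/3)) - 616)*54 = ((-24 + 10*3) - 616)*54 = ((-24 + 30) - 616)*54 = (6 - 616)*54 = -610*54 = -32940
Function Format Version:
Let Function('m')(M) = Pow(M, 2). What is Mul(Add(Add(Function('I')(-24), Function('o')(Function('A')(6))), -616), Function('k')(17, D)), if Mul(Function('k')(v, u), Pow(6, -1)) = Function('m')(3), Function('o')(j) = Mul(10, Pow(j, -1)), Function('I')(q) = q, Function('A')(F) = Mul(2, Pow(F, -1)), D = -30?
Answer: -32940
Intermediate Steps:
Function('k')(v, u) = 54 (Function('k')(v, u) = Mul(6, Pow(3, 2)) = Mul(6, 9) = 54)
Mul(Add(Add(Function('I')(-24), Function('o')(Function('A')(6))), -616), Function('k')(17, D)) = Mul(Add(Add(-24, Mul(10, Pow(Mul(2, Pow(6, -1)), -1))), -616), 54) = Mul(Add(Add(-24, Mul(10, Pow(Mul(2, Rational(1, 6)), -1))), -616), 54) = Mul(Add(Add(-24, Mul(10, Pow(Rational(1, 3), -1))), -616), 54) = Mul(Add(Add(-24, Mul(10, 3)), -616), 54) = Mul(Add(Add(-24, 30), -616), 54) = Mul(Add(6, -616), 54) = Mul(-610, 54) = -32940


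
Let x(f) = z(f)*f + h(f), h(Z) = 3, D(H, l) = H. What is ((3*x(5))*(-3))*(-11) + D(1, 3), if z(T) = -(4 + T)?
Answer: -4157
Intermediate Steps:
z(T) = -4 - T
x(f) = 3 + f*(-4 - f) (x(f) = (-4 - f)*f + 3 = f*(-4 - f) + 3 = 3 + f*(-4 - f))
((3*x(5))*(-3))*(-11) + D(1, 3) = ((3*(3 - 1*5*(4 + 5)))*(-3))*(-11) + 1 = ((3*(3 - 1*5*9))*(-3))*(-11) + 1 = ((3*(3 - 45))*(-3))*(-11) + 1 = ((3*(-42))*(-3))*(-11) + 1 = -126*(-3)*(-11) + 1 = 378*(-11) + 1 = -4158 + 1 = -4157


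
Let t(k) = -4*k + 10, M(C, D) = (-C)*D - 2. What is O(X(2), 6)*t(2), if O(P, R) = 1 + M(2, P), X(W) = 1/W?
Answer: -4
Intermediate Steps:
M(C, D) = -2 - C*D (M(C, D) = -C*D - 2 = -2 - C*D)
t(k) = 10 - 4*k
O(P, R) = -1 - 2*P (O(P, R) = 1 + (-2 - 1*2*P) = 1 + (-2 - 2*P) = -1 - 2*P)
O(X(2), 6)*t(2) = (-1 - 2/2)*(10 - 4*2) = (-1 - 2*½)*(10 - 8) = (-1 - 1)*2 = -2*2 = -4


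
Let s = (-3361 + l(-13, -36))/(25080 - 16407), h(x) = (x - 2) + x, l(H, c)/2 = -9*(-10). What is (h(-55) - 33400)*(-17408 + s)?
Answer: 85758210520/147 ≈ 5.8339e+8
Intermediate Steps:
l(H, c) = 180 (l(H, c) = 2*(-9*(-10)) = 2*90 = 180)
h(x) = -2 + 2*x (h(x) = (-2 + x) + x = -2 + 2*x)
s = -3181/8673 (s = (-3361 + 180)/(25080 - 16407) = -3181/8673 ≈ -0.36677)
(h(-55) - 33400)*(-17408 + s) = ((-2 + 2*(-55)) - 33400)*(-17408 - 3181/8673) = ((-2 - 110) - 33400)*(-150982765/8673) = (-112 - 33400)*(-150982765/8673) = -33512*(-150982765/8673) = 85758210520/147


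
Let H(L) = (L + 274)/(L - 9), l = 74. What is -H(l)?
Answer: -348/65 ≈ -5.3538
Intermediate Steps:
H(L) = (274 + L)/(-9 + L)
-H(l) = -(274 + 74)/(-9 + 74) = -348/65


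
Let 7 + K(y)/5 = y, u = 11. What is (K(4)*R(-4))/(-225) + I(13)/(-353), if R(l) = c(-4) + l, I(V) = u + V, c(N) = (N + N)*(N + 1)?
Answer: 1340/1059 ≈ 1.2653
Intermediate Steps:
K(y) = -35 + 5*y
c(N) = 2*N*(1 + N) (c(N) = (2*N)*(1 + N) = 2*N*(1 + N))
I(V) = 11 + V
R(l) = 24 + l (R(l) = 2*(-4)*(1 - 4) + l = 2*(-4)*(-3) + l = 24 + l)
(K(4)*R(-4))/(-225) + I(13)/(-353) = ((-35 + 5*4)*(24 - 4))/(-225) + (11 + 13)/(-353) = ((-35 + 20)*20)*(-1/225) + 24*(-1/353) = -15*20*(-1/225) - 24/353 = -300*(-1/225) - 24/353 = 4/3 - 24/353 = 1340/1059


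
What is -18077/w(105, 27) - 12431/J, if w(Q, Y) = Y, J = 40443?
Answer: -243807916/363987 ≈ -669.83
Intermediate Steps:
-18077/w(105, 27) - 12431/J = -18077/27 - 12431/40443 = -243807916/363987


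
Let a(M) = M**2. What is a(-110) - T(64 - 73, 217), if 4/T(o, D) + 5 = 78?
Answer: 883296/73 ≈ 12100.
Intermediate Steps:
T(o, D) = 4/73 (T(o, D) = 4/(-5 + 78) = 4/73)
a(-110) - T(64 - 73, 217) = (-110)**2 - 1*4/73 = 12100 - 4/73 = 883296/73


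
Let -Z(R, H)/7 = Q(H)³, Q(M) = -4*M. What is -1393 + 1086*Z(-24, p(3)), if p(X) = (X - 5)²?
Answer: 31136399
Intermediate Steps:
p(X) = (-5 + X)²
Z(R, H) = 448*H³ (Z(R, H) = -7*(-64*H³) = -(-448)*H³ = 448*H³)
-1393 + 1086*Z(-24, p(3)) = -1393 + 1086*(448*((-5 + 3)²)³) = -1393 + 1086*(448*((-2)²)³) = -1393 + 1086*(448*4³) = -1393 + 1086*(448*64) = -1393 + 1086*28672 = -1393 + 31137792 = 31136399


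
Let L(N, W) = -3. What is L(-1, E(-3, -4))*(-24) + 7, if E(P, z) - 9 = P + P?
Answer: 79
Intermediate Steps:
E(P, z) = 9 + 2*P (E(P, z) = 9 + (P + P) = 9 + 2*P)
L(-1, E(-3, -4))*(-24) + 7 = -3*(-24) + 7 = 72 + 7 = 79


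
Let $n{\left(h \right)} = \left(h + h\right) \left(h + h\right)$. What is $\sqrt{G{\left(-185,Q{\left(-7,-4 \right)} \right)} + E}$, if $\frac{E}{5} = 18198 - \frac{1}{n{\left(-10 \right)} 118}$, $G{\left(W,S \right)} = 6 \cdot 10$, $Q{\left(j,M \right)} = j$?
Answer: $\frac{\sqrt{507112079410}}{2360} \approx 301.75$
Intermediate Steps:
$n{\left(h \right)} = 4 h^{2}$ ($n{\left(h \right)} = 2 h 2 h = 4 h^{2}$)
$G{\left(W,S \right)} = 60$
$E = \frac{858945599}{9440}$ ($E = 5 \left(18198 - \frac{1}{4 \left(-10\right)^{2} \cdot 118}\right) = 5 \left(18198 - \frac{1}{4 \cdot 100 \cdot 118}\right) = 5 \left(18198 - \frac{1}{400 \cdot 118}\right) = 5 \left(18198 - \frac{1}{47200}\right) = 5 \cdot \frac{858945599}{47200} = \frac{858945599}{9440} \approx 90990.0$)
$\sqrt{G{\left(-185,Q{\left(-7,-4 \right)} \right)} + E} = \sqrt{60 + \frac{858945599}{9440}} = \sqrt{\frac{859511999}{9440}} = \frac{\sqrt{507112079410}}{2360}$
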